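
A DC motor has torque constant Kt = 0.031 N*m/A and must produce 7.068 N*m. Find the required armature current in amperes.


I = tau / Kt = 7.068/0.031 = 228.0000

228.0000 A


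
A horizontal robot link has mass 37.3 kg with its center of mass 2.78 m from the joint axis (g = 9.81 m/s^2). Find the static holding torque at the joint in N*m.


tau = m*g*L = 37.3 * 9.81 * 2.78 = 1017.2381

1017.2381 N*m


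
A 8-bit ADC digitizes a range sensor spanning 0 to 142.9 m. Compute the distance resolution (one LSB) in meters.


res = range / 2^n = 142.9/2^8 = 142.9/256 = 0.5582

0.5582 m


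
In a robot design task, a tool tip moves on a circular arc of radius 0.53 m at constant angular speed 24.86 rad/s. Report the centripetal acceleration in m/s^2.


a_c = omega^2 * r = 24.86^2 * 0.53 = 327.5504

327.5504 m/s^2


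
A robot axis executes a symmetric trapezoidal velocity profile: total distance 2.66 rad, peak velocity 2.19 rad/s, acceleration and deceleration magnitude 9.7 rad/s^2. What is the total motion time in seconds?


t_acc = v/a = 2.19/9.7 = 0.225773 s
d_acc = v^2/(2a) = 0.247222 rad (each ramp)
d_cruise = 2.66 - 2*0.247222 = 2.165556 rad
t_cruise = 2.165556/2.19 = 0.988838 s
t_total = 2*0.225773 + 0.988838 = 1.4404

1.4404 s


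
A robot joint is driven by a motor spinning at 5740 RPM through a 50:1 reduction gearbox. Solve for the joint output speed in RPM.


omega_joint = omega_motor / N = 5740 / 50 = 114.8000

114.8000 RPM


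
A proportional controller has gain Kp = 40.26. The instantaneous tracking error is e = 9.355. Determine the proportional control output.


u_P = Kp * e = 40.26 * 9.355 = 376.6323

376.6323


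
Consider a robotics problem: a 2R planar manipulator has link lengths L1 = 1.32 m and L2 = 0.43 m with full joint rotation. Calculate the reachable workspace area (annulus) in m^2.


r_max = L1 + L2 = 1.7500, r_min = |L1 - L2| = 0.8900
A = pi*(r_max^2 - r_min^2) = pi*(3.0625 - 0.7921) = 7.1327

7.1327 m^2


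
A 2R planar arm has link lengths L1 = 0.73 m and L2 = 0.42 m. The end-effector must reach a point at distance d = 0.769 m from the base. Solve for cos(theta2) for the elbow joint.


cos(th2) = (d^2 - L1^2 - L2^2)/(2*L1*L2) = (0.769^2 - 0.73^2 - 0.42^2)/(2*0.73*0.42) = -0.1923

-0.1923


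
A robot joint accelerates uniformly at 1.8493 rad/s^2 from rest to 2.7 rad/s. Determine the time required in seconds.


t = delta_omega / alpha = 2.7 / 1.8493 = 1.4600

1.4600 s


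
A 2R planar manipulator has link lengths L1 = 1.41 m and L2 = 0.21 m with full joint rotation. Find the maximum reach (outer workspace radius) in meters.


r_max = L1 + L2 = 1.41 + 0.21 = 1.6200

1.6200 m


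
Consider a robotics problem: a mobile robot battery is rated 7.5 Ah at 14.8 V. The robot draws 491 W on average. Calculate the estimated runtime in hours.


E = 7.5*14.8 = 111.0000 Wh
t = E/P = 111.0000/491 = 0.2261

0.2261 hours


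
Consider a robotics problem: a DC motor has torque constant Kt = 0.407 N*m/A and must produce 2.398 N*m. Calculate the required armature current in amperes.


I = tau / Kt = 2.398/0.407 = 5.8919

5.8919 A


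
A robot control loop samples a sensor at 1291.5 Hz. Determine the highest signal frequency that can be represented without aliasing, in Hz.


f_max = f_s/2 = 1291.5/2 = 645.7500

645.7500 Hz


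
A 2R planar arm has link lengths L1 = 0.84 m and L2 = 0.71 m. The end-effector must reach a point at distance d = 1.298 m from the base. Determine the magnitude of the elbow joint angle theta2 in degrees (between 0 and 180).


cos(th2) = (d^2 - L1^2 - L2^2)/(2*L1*L2) = (1.298^2 - 0.84^2 - 0.71^2)/(2*0.84*0.71) = 0.39830986
th2 = acos(0.39830986) = 66.5274 deg

66.5274 degrees


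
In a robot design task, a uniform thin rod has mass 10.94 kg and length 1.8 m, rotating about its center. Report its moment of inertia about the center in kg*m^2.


I = (1/12)*m*L^2 = (1/12)*10.94*1.8^2 = 2.9538

2.9538 kg*m^2


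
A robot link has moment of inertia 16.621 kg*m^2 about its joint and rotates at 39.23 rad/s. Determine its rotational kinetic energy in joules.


KE = (1/2)*I*omega^2 = 0.5*16.621*39.23^2 = 12789.8005

12789.8005 J


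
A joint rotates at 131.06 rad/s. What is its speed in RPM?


RPM = 131.06 * 60/(2*pi) = 1251.5308

1251.5308 RPM


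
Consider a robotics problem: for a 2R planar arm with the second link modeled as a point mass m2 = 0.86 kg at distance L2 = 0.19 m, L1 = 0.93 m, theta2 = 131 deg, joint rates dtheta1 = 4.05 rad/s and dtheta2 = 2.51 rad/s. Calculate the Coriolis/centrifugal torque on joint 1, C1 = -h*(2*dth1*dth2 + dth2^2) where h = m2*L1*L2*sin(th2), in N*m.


h = m2*L1*L2*sin(th2) = 0.86*0.93*0.19*sin(131 deg) = 0.114687
C1 = -h*(2*4.05*2.51 + 2.51^2) = -0.114687*26.6311 = -3.0542

-3.0542 N*m


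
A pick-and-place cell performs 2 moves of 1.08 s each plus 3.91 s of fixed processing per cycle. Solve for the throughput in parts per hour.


T_cycle = 2*1.08 + 3.91 = 6.0700 s
rate = 3600/T = 593.0807

593.0807 parts/hour


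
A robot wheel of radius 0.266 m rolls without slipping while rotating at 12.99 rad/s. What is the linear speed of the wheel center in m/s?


v = omega * r = 12.99 * 0.266 = 3.4553

3.4553 m/s


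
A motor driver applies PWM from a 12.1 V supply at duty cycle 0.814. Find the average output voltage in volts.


V_avg = V_supply * D = 12.1*0.814 = 9.8494

9.8494 V


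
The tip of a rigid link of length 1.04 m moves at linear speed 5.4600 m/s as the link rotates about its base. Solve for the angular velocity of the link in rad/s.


omega = v / L = 5.4600 / 1.04 = 5.2500

5.2500 rad/s


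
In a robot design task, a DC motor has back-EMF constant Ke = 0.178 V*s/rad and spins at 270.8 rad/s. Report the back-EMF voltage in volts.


V_emf = Ke * omega = 0.178*270.8 = 48.2024

48.2024 V


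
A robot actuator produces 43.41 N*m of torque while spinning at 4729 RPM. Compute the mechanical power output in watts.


omega = 4729 * 2*pi/60 = 495.219722 rad/s
P = tau * omega = 43.41 * 495.219722 = 21497.4881

21497.4881 W


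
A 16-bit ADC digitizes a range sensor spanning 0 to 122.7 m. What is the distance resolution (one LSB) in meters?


res = range / 2^n = 122.7/2^16 = 122.7/65536 = 0.0019

0.0019 m


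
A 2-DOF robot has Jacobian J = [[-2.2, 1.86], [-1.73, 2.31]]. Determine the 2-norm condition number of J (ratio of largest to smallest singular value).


JJ^T eigenvalues: trace(JJ^T) = 16.6286, det(JJ^T) = det(J)^2 = 3.47524164
s_max^2 = (16.6286 + sqrt(262.60937140))/2 = 16.41691333
s_min^2 = (16.6286 - sqrt(262.60937140))/2 = 0.21168667
kappa = s_max/s_min = sqrt(16.41691333/0.21168667) = 8.8064

8.8064


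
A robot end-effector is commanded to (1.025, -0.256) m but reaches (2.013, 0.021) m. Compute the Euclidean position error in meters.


dx = 2.013 - (1.025) = 0.9880, dy = 0.021 - (-0.256) = 0.2770
err = sqrt(0.976144 + 0.076729) = 1.0261

1.0261 m


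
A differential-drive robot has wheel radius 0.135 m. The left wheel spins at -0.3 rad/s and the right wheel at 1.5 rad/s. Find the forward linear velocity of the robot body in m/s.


v = r*(wR + wL)/2 = 0.135*(1.5 + -0.3)/2 = 0.0810

0.0810 m/s


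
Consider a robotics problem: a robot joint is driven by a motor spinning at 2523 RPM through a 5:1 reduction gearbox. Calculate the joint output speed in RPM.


omega_joint = omega_motor / N = 2523 / 5 = 504.6000

504.6000 RPM


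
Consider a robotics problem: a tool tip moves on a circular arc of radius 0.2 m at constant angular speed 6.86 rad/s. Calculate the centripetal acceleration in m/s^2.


a_c = omega^2 * r = 6.86^2 * 0.2 = 9.4119

9.4119 m/s^2


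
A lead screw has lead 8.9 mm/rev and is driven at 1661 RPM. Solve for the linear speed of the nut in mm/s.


v = lead * (RPM/60) = 8.9*1661/60 = 246.3817

246.3817 mm/s


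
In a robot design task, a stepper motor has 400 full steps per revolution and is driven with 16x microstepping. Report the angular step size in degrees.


step = 360/(400*16) = 360/6400 = 0.0563

0.0563 degrees


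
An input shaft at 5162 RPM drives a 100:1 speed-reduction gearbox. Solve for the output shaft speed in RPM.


omega_out = omega_in / N = 5162 / 100 = 51.6200

51.6200 RPM


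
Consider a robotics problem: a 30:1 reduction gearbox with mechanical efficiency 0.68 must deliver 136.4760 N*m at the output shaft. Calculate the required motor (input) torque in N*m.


tau_in = tau_out / (N * eta) = 136.4760 / (30 * 0.68) = 6.6900

6.6900 N*m


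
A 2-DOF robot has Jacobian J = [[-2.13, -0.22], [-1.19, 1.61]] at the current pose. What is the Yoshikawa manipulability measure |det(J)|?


det(J) = -2.13*1.61 - (-0.22)*(-1.19) = -3.6911
|det(J)| = 3.6911

3.6911


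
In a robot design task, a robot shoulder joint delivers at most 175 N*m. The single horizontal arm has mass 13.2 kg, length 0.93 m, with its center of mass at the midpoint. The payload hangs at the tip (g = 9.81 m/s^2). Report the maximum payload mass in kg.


tau_arm = m_arm*g*(L/2) = 13.2*9.81*0.93/2 = 60.2138 N*m
tau_payload = tau_max - tau_arm = 175 - 60.2138 = 114.7862
m_payload = tau_payload / (g*L) = 114.7862 / (9.81*0.93) = 12.5817

12.5817 kg


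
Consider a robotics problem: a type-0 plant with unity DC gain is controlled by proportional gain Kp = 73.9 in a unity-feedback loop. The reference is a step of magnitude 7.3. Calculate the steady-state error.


e_ss = R/(1 + Kp) = 7.3/(1 + 73.9) = 7.3/74.9000 = 0.0975

0.0975


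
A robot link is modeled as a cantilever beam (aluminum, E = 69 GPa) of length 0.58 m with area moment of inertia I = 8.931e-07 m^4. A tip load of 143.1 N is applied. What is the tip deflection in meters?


delta = F*L^3/(3*E*I) = 143.1*0.58^3/(3*6.900e+10*8.931e-07)
      = 27.9205272/184871.7 = 1.5103e-04

1.5103e-04 m


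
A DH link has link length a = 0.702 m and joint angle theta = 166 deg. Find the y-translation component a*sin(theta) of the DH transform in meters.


a*sin(theta) = 0.702*sin(166 deg) = 0.1698

0.1698 m


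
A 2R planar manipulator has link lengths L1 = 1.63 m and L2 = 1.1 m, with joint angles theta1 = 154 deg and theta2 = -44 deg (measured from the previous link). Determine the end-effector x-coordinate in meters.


x = L1*cos(th1) + L2*cos(th1+th2) = 1.63*cos(154 deg) + 1.1*cos(110 deg) = -1.8413

-1.8413 m


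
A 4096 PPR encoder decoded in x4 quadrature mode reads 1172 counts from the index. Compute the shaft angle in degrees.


angle = counts * 360 / (PPR*4) = 1172 * 360 / 16384 = 25.7520

25.7520 degrees


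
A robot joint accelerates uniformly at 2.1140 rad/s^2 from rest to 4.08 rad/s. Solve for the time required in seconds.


t = delta_omega / alpha = 4.08 / 2.1140 = 1.9300

1.9300 s


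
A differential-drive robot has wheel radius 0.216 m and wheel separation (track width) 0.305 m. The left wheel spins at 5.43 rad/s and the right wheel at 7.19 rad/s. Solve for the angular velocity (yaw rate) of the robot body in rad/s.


omega = r*(wR - wL)/L = 0.216*(7.19 - (5.43))/0.305 = 1.2464

1.2464 rad/s


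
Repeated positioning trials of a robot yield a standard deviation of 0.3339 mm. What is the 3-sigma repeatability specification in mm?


repeatability = 3*sigma = 3*0.3339 = 1.0017

1.0017 mm


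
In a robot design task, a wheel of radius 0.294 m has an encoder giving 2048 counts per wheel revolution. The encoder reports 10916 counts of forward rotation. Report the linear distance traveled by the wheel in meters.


revs = 10916/2048 = 5.330078
d = revs * 2*pi*r = 5.330078 * 2*pi*0.294 = 9.8460

9.8460 m


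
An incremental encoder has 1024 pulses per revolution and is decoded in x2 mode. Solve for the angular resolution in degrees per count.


resolution = 360 / (PPR * 2) = 360 / 2048 = 0.1758

0.1758 degrees


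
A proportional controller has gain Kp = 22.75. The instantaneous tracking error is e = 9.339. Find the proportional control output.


u_P = Kp * e = 22.75 * 9.339 = 212.4623

212.4623


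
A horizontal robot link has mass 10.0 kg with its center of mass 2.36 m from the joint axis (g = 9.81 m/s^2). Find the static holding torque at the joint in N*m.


tau = m*g*L = 10.0 * 9.81 * 2.36 = 231.5160

231.5160 N*m


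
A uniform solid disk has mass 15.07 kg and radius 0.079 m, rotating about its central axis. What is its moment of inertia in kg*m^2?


I = (1/2)*m*R^2 = 0.5*15.07*0.079^2 = 0.0470

0.0470 kg*m^2


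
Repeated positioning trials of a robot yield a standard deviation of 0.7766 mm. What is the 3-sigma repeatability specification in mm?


repeatability = 3*sigma = 3*0.7766 = 2.3298

2.3298 mm


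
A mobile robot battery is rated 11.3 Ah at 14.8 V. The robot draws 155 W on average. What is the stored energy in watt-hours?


E = capacity * V = 11.3*14.8 = 167.2400

167.2400 Wh


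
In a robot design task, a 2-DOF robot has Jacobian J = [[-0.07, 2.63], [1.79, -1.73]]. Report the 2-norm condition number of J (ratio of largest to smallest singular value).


JJ^T eigenvalues: trace(JJ^T) = 13.1188, det(JJ^T) = det(J)^2 = 21.03689956
s_max^2 = (13.1188 + sqrt(87.95531520))/2 = 11.24862475
s_min^2 = (13.1188 - sqrt(87.95531520))/2 = 1.87017525
kappa = s_max/s_min = sqrt(11.24862475/1.87017525) = 2.4525

2.4525


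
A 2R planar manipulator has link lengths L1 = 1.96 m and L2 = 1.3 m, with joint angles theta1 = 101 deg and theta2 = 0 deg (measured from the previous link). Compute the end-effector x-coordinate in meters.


x = L1*cos(th1) + L2*cos(th1+th2) = 1.96*cos(101 deg) + 1.3*cos(101 deg) = -0.6220

-0.6220 m


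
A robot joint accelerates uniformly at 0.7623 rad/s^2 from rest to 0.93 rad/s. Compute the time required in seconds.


t = delta_omega / alpha = 0.93 / 0.7623 = 1.2200

1.2200 s


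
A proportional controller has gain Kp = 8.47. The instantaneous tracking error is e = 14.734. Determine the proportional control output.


u_P = Kp * e = 8.47 * 14.734 = 124.7970

124.7970


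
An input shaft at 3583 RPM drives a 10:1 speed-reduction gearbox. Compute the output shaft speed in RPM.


omega_out = omega_in / N = 3583 / 10 = 358.3000

358.3000 RPM


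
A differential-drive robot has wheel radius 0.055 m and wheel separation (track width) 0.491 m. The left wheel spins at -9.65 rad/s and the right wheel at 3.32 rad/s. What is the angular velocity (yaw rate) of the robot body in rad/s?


omega = r*(wR - wL)/L = 0.055*(3.32 - (-9.65))/0.491 = 1.4529

1.4529 rad/s


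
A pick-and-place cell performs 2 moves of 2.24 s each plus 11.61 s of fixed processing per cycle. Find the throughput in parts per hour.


T_cycle = 2*2.24 + 11.61 = 16.0900 s
rate = 3600/T = 223.7415

223.7415 parts/hour


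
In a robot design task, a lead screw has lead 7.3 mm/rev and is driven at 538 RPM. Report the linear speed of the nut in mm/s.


v = lead * (RPM/60) = 7.3*538/60 = 65.4567

65.4567 mm/s


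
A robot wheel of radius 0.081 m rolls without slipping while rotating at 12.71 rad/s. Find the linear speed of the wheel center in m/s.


v = omega * r = 12.71 * 0.081 = 1.0295

1.0295 m/s


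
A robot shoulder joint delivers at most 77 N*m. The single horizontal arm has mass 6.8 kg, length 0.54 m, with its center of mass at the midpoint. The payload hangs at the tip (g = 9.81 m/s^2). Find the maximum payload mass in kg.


tau_arm = m_arm*g*(L/2) = 6.8*9.81*0.54/2 = 18.0112 N*m
tau_payload = tau_max - tau_arm = 77 - 18.0112 = 58.9888
m_payload = tau_payload / (g*L) = 58.9888 / (9.81*0.54) = 11.1354

11.1354 kg


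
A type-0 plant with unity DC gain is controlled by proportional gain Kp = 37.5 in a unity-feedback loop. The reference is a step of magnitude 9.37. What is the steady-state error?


e_ss = R/(1 + Kp) = 9.37/(1 + 37.5) = 9.37/38.5000 = 0.2434

0.2434


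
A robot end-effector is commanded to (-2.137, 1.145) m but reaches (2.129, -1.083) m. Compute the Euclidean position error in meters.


dx = 2.129 - (-2.137) = 4.2660, dy = -1.083 - (1.145) = -2.2280
err = sqrt(18.198756 + 4.963984) = 4.8128

4.8128 m


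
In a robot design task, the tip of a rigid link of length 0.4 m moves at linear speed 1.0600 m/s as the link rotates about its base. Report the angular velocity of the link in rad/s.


omega = v / L = 1.0600 / 0.4 = 2.6500

2.6500 rad/s


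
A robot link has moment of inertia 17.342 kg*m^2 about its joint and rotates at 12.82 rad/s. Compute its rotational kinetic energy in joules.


KE = (1/2)*I*omega^2 = 0.5*17.342*12.82^2 = 1425.0997

1425.0997 J


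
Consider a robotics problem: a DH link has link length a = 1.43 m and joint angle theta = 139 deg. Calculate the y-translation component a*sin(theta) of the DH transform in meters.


a*sin(theta) = 1.43*sin(139 deg) = 0.9382

0.9382 m


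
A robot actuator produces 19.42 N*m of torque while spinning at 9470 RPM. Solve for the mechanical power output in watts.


omega = 9470 * 2*pi/60 = 991.696081 rad/s
P = tau * omega = 19.42 * 991.696081 = 19258.7379

19258.7379 W


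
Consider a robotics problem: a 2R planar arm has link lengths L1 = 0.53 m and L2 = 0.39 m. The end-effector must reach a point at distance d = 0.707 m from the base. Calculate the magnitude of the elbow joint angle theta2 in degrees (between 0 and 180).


cos(th2) = (d^2 - L1^2 - L2^2)/(2*L1*L2) = (0.707^2 - 0.53^2 - 0.39^2)/(2*0.53*0.39) = 0.16170537
th2 = acos(0.16170537) = 80.6941 deg

80.6941 degrees


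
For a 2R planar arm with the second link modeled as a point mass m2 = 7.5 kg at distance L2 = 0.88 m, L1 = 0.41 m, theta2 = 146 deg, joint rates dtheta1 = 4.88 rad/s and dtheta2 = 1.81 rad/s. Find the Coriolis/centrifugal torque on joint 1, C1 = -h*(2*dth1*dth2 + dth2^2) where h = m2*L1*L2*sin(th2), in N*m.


h = m2*L1*L2*sin(th2) = 7.5*0.41*0.88*sin(146 deg) = 1.513176
C1 = -h*(2*4.88*1.81 + 1.81^2) = -1.513176*20.9417 = -31.6885

-31.6885 N*m


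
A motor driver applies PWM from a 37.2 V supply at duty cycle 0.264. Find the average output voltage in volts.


V_avg = V_supply * D = 37.2*0.264 = 9.8208

9.8208 V


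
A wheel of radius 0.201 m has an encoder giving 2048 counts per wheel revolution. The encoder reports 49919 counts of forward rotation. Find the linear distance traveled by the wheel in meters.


revs = 49919/2048 = 24.374512
d = revs * 2*pi*r = 24.374512 * 2*pi*0.201 = 30.7831

30.7831 m


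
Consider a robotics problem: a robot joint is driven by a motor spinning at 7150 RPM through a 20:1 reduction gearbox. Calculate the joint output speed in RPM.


omega_joint = omega_motor / N = 7150 / 20 = 357.5000

357.5000 RPM


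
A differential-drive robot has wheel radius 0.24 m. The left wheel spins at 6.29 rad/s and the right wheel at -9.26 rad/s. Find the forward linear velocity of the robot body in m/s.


v = r*(wR + wL)/2 = 0.24*(-9.26 + 6.29)/2 = -0.3564

-0.3564 m/s


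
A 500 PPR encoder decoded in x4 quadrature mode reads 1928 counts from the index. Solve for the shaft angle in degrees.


angle = counts * 360 / (PPR*4) = 1928 * 360 / 2000 = 347.0400

347.0400 degrees


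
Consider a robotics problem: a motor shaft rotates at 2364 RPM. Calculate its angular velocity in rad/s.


omega = 2364 * 2*pi/60 = 247.5575

247.5575 rad/s


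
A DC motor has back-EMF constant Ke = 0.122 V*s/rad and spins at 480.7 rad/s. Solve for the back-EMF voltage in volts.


V_emf = Ke * omega = 0.122*480.7 = 58.6454

58.6454 V


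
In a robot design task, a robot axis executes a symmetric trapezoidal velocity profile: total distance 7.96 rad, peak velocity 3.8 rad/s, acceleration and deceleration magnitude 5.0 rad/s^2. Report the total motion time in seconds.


t_acc = v/a = 3.8/5.0 = 0.760000 s
d_acc = v^2/(2a) = 1.444000 rad (each ramp)
d_cruise = 7.96 - 2*1.444000 = 5.072000 rad
t_cruise = 5.072000/3.8 = 1.334737 s
t_total = 2*0.760000 + 1.334737 = 2.8547

2.8547 s


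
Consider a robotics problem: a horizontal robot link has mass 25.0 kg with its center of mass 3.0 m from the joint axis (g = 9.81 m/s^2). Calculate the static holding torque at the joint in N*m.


tau = m*g*L = 25.0 * 9.81 * 3.0 = 735.7500

735.7500 N*m


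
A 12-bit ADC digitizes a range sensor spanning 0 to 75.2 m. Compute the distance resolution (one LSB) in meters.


res = range / 2^n = 75.2/2^12 = 75.2/4096 = 0.0184

0.0184 m


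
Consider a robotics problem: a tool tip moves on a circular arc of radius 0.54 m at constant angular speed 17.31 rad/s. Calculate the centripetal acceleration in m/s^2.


a_c = omega^2 * r = 17.31^2 * 0.54 = 161.8035

161.8035 m/s^2


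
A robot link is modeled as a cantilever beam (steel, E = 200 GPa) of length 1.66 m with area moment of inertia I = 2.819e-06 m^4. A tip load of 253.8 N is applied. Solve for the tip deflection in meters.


delta = F*L^3/(3*E*I) = 253.8*1.66^3/(3*2.000e+11*2.819e-06)
      = 1160.9563248/1691400 = 6.8639e-04

6.8639e-04 m


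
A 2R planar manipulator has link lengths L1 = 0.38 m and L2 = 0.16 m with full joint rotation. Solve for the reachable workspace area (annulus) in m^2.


r_max = L1 + L2 = 0.5400, r_min = |L1 - L2| = 0.2200
A = pi*(r_max^2 - r_min^2) = pi*(0.2916 - 0.0484) = 0.7640

0.7640 m^2


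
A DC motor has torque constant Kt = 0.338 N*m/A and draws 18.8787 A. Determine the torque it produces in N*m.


tau = Kt * I = 0.338*18.8787 = 6.3810

6.3810 N*m


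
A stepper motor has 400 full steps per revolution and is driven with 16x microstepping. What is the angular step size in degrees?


step = 360/(400*16) = 360/6400 = 0.0563

0.0563 degrees


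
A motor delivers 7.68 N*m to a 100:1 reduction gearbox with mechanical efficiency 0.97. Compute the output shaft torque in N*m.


tau_out = tau_in * N * eta = 7.68 * 100 * 0.97 = 744.9600

744.9600 N*m


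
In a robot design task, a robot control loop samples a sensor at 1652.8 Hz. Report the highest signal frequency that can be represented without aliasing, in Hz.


f_max = f_s/2 = 1652.8/2 = 826.4000

826.4000 Hz


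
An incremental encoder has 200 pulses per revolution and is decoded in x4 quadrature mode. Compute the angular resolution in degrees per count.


resolution = 360 / (PPR * 4) = 360 / 800 = 0.4500

0.4500 degrees


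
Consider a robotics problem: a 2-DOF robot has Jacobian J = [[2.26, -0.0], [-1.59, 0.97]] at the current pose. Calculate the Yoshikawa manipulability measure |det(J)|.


det(J) = 2.26*0.97 - (-0.0)*(-1.59) = 2.1922
|det(J)| = 2.1922

2.1922


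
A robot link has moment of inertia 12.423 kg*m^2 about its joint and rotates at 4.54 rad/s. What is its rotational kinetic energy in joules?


KE = (1/2)*I*omega^2 = 0.5*12.423*4.54^2 = 128.0290

128.0290 J


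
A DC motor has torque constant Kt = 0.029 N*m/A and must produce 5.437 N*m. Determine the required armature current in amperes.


I = tau / Kt = 5.437/0.029 = 187.4828

187.4828 A


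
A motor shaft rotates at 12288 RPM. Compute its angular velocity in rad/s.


omega = 12288 * 2*pi/60 = 1286.7964

1286.7964 rad/s


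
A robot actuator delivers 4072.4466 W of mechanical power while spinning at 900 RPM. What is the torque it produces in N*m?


omega = 900 * 2*pi/60 = 94.247780 rad/s
tau = P / omega = 4072.4466 / 94.247780 = 43.2100

43.2100 N*m


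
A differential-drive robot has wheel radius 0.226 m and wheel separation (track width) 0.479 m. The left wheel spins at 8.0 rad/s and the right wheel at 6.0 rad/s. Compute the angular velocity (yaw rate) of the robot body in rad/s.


omega = r*(wR - wL)/L = 0.226*(6.0 - (8.0))/0.479 = -0.9436

-0.9436 rad/s


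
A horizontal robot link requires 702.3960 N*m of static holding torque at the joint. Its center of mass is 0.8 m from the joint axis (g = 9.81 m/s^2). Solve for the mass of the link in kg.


m = tau / (g*L) = 702.3960 / (9.81 * 0.8) = 89.5000

89.5000 kg


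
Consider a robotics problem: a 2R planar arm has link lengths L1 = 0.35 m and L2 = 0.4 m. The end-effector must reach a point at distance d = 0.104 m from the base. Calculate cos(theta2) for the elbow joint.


cos(th2) = (d^2 - L1^2 - L2^2)/(2*L1*L2) = (0.104^2 - 0.35^2 - 0.4^2)/(2*0.35*0.4) = -0.9703

-0.9703


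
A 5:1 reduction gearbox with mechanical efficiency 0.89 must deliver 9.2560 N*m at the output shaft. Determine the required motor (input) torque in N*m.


tau_in = tau_out / (N * eta) = 9.2560 / (5 * 0.89) = 2.0800

2.0800 N*m


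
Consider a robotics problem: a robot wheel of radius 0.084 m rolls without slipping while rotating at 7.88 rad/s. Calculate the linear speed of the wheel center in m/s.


v = omega * r = 7.88 * 0.084 = 0.6619

0.6619 m/s


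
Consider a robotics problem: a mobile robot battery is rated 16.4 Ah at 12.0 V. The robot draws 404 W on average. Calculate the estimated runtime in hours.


E = 16.4*12.0 = 196.8000 Wh
t = E/P = 196.8000/404 = 0.4871

0.4871 hours


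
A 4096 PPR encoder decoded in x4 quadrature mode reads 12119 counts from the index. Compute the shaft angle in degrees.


angle = counts * 360 / (PPR*4) = 12119 * 360 / 16384 = 266.2866

266.2866 degrees


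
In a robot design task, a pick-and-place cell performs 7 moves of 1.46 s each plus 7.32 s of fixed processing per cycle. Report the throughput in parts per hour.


T_cycle = 7*1.46 + 7.32 = 17.5400 s
rate = 3600/T = 205.2452

205.2452 parts/hour


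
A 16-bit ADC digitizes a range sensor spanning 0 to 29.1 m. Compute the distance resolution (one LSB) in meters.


res = range / 2^n = 29.1/2^16 = 29.1/65536 = 4.4403e-04

4.4403e-04 m


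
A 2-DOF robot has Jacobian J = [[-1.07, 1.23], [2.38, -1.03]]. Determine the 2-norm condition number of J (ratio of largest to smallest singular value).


JJ^T eigenvalues: trace(JJ^T) = 9.3831, det(JJ^T) = det(J)^2 = 3.33172009
s_max^2 = (9.3831 + sqrt(74.71568525))/2 = 9.01346177
s_min^2 = (9.3831 - sqrt(74.71568525))/2 = 0.36963823
kappa = s_max/s_min = sqrt(9.01346177/0.36963823) = 4.9381

4.9381


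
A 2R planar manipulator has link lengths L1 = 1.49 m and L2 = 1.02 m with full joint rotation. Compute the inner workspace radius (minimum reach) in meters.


r_min = |L1 - L2| = |1.49 - 1.02| = 0.4700

0.4700 m


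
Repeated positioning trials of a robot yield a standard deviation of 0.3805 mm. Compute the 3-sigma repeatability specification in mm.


repeatability = 3*sigma = 3*0.3805 = 1.1415

1.1415 mm


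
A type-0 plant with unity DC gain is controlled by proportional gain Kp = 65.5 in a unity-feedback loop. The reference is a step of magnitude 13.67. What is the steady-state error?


e_ss = R/(1 + Kp) = 13.67/(1 + 65.5) = 13.67/66.5000 = 0.2056

0.2056


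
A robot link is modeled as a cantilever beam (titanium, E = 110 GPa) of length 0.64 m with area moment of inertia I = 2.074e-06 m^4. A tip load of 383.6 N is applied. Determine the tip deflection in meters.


delta = F*L^3/(3*E*I) = 383.6*0.64^3/(3*1.100e+11*2.074e-06)
      = 100.5584384/684420 = 1.4693e-04

1.4693e-04 m


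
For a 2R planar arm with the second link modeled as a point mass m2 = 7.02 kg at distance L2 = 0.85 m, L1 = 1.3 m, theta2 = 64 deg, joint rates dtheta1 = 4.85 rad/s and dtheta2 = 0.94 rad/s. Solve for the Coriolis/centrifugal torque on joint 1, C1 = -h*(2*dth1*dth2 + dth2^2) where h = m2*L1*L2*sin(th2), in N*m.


h = m2*L1*L2*sin(th2) = 7.02*1.3*0.85*sin(64 deg) = 6.972035
C1 = -h*(2*4.85*0.94 + 0.94^2) = -6.972035*10.0016 = -69.7315

-69.7315 N*m


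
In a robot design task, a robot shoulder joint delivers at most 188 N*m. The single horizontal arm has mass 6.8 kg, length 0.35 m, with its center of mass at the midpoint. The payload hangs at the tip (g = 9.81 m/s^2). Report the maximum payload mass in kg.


tau_arm = m_arm*g*(L/2) = 6.8*9.81*0.35/2 = 11.6739 N*m
tau_payload = tau_max - tau_arm = 188 - 11.6739 = 176.3261
m_payload = tau_payload / (g*L) = 176.3261 / (9.81*0.35) = 51.3546

51.3546 kg


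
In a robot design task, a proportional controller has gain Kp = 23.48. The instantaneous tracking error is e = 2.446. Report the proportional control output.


u_P = Kp * e = 23.48 * 2.446 = 57.4321

57.4321


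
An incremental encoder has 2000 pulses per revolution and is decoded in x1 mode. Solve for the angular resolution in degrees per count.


resolution = 360 / (PPR * 1) = 360 / 2000 = 0.1800

0.1800 degrees


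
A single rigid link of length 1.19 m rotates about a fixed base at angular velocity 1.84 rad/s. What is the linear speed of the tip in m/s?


v = L*omega = 1.19 * 1.84 = 2.1896

2.1896 m/s


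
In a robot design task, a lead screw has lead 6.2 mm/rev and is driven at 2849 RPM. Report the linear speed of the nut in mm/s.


v = lead * (RPM/60) = 6.2*2849/60 = 294.3967

294.3967 mm/s


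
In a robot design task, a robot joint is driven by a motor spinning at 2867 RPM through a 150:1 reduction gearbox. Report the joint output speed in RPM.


omega_joint = omega_motor / N = 2867 / 150 = 19.1133

19.1133 RPM


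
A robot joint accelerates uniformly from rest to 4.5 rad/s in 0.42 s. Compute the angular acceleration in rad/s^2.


alpha = delta_omega / t = 4.5 / 0.42 = 10.7143

10.7143 rad/s^2


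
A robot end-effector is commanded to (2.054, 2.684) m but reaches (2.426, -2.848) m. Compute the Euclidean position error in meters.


dx = 2.426 - (2.054) = 0.3720, dy = -2.848 - (2.684) = -5.5320
err = sqrt(0.138384 + 30.603024) = 5.5445

5.5445 m


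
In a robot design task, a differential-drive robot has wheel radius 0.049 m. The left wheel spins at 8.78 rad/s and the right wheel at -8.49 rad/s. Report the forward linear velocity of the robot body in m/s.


v = r*(wR + wL)/2 = 0.049*(-8.49 + 8.78)/2 = 0.0071

0.0071 m/s


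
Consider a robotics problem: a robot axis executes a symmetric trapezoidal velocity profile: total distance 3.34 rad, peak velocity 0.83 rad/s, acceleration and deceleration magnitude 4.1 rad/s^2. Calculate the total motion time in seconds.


t_acc = v/a = 0.83/4.1 = 0.202439 s
d_acc = v^2/(2a) = 0.084012 rad (each ramp)
d_cruise = 3.34 - 2*0.084012 = 3.171976 rad
t_cruise = 3.171976/0.83 = 3.821658 s
t_total = 2*0.202439 + 3.821658 = 4.2265

4.2265 s


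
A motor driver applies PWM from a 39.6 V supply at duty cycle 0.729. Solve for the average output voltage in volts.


V_avg = V_supply * D = 39.6*0.729 = 28.8684

28.8684 V


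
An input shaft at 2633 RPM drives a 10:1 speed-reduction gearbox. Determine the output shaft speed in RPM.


omega_out = omega_in / N = 2633 / 10 = 263.3000

263.3000 RPM


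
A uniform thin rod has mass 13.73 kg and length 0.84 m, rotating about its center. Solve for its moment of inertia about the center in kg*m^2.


I = (1/12)*m*L^2 = (1/12)*13.73*0.84^2 = 0.8073

0.8073 kg*m^2


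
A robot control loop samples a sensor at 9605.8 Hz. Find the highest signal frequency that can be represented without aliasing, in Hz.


f_max = f_s/2 = 9605.8/2 = 4802.9000

4802.9000 Hz


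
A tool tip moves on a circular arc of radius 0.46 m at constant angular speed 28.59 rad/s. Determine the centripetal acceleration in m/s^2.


a_c = omega^2 * r = 28.59^2 * 0.46 = 375.9985

375.9985 m/s^2


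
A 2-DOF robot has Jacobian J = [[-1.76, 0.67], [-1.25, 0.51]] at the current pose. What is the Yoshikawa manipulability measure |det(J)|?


det(J) = -1.76*0.51 - (0.67)*(-1.25) = -0.0601
|det(J)| = 0.0601

0.0601


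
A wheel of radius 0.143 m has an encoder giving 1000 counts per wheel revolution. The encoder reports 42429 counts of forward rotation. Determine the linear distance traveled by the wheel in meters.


revs = 42429/1000 = 42.429000
d = revs * 2*pi*r = 42.429000 * 2*pi*0.143 = 38.1223

38.1223 m


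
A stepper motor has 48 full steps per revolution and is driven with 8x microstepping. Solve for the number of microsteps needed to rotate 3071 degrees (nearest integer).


step_size = 360/(48*8) = 360/384 = 0.937500 deg
n = 3071/(360/384) = 3071*384/360 = 3275.7333 -> 3276

3276 steps


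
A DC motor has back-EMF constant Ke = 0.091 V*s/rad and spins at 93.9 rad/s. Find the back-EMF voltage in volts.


V_emf = Ke * omega = 0.091*93.9 = 8.5449

8.5449 V


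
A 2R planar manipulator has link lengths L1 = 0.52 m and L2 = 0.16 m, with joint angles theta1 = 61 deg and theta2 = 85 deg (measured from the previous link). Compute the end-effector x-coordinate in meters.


x = L1*cos(th1) + L2*cos(th1+th2) = 0.52*cos(61 deg) + 0.16*cos(146 deg) = 0.1195

0.1195 m


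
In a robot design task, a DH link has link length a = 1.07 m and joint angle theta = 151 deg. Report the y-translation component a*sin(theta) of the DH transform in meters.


a*sin(theta) = 1.07*sin(151 deg) = 0.5187

0.5187 m


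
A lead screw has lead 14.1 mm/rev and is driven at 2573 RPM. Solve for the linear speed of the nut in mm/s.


v = lead * (RPM/60) = 14.1*2573/60 = 604.6550

604.6550 mm/s


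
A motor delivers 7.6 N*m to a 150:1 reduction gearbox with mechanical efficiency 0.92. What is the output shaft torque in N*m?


tau_out = tau_in * N * eta = 7.6 * 150 * 0.92 = 1048.8000

1048.8000 N*m


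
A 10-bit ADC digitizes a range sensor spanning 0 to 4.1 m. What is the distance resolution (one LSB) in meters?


res = range / 2^n = 4.1/2^10 = 4.1/1024 = 0.0040

0.0040 m


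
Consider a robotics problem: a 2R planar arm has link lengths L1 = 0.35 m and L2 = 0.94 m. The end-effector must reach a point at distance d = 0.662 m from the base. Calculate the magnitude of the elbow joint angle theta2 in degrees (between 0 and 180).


cos(th2) = (d^2 - L1^2 - L2^2)/(2*L1*L2) = (0.662^2 - 0.35^2 - 0.94^2)/(2*0.35*0.94) = -0.86300304
th2 = acos(-0.86300304) = 149.6555 deg

149.6555 degrees


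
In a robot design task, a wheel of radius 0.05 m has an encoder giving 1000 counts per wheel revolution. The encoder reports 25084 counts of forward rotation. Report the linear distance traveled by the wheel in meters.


revs = 25084/1000 = 25.084000
d = revs * 2*pi*r = 25.084000 * 2*pi*0.05 = 7.8804

7.8804 m


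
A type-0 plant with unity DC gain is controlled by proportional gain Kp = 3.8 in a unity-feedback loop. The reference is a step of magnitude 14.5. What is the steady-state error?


e_ss = R/(1 + Kp) = 14.5/(1 + 3.8) = 14.5/4.8000 = 3.0208

3.0208


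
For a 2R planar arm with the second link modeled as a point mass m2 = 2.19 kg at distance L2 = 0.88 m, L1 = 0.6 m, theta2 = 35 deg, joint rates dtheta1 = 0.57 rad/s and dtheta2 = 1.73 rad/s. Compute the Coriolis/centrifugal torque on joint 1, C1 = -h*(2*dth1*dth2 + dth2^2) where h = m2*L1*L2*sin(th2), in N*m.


h = m2*L1*L2*sin(th2) = 2.19*0.6*0.88*sin(35 deg) = 0.663238
C1 = -h*(2*0.57*1.73 + 1.73^2) = -0.663238*4.9651 = -3.2930

-3.2930 N*m


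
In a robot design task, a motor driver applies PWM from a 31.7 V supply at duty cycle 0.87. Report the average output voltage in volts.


V_avg = V_supply * D = 31.7*0.87 = 27.5790

27.5790 V


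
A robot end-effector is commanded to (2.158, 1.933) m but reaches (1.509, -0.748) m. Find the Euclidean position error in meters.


dx = 1.509 - (2.158) = -0.6490, dy = -0.748 - (1.933) = -2.6810
err = sqrt(0.421201 + 7.187761) = 2.7584

2.7584 m


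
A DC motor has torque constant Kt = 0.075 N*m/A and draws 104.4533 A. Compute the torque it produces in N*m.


tau = Kt * I = 0.075*104.4533 = 7.8340

7.8340 N*m


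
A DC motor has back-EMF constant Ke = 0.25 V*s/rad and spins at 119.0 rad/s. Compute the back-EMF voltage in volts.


V_emf = Ke * omega = 0.25*119.0 = 29.7500

29.7500 V


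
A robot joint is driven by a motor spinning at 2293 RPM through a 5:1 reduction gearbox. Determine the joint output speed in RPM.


omega_joint = omega_motor / N = 2293 / 5 = 458.6000

458.6000 RPM


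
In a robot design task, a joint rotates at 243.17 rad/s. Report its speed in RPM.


RPM = 243.17 * 60/(2*pi) = 2322.1025

2322.1025 RPM


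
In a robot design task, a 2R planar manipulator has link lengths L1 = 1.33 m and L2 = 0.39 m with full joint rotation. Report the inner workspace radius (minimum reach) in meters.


r_min = |L1 - L2| = |1.33 - 0.39| = 0.9400

0.9400 m


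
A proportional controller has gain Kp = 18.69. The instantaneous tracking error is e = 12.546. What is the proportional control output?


u_P = Kp * e = 18.69 * 12.546 = 234.4847

234.4847


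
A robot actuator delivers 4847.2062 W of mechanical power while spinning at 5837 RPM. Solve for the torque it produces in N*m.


omega = 5837 * 2*pi/60 = 611.249211 rad/s
tau = P / omega = 4847.2062 / 611.249211 = 7.9300

7.9300 N*m


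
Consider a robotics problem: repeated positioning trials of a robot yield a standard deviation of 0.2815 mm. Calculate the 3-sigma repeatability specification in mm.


repeatability = 3*sigma = 3*0.2815 = 0.8445

0.8445 mm


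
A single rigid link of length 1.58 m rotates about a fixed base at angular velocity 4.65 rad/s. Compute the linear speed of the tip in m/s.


v = L*omega = 1.58 * 4.65 = 7.3470

7.3470 m/s


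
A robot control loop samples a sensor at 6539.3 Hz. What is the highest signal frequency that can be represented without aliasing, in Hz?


f_max = f_s/2 = 6539.3/2 = 3269.6500

3269.6500 Hz


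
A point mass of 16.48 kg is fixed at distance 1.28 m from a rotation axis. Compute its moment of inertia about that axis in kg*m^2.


I = m*r^2 = 16.48*1.28^2 = 27.0008

27.0008 kg*m^2


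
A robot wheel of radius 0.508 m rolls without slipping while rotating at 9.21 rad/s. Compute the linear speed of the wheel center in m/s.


v = omega * r = 9.21 * 0.508 = 4.6787

4.6787 m/s


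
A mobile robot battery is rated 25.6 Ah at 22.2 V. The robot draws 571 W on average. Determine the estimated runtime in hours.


E = 25.6*22.2 = 568.3200 Wh
t = E/P = 568.3200/571 = 0.9953

0.9953 hours


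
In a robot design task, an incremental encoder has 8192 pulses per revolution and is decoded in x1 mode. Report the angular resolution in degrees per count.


resolution = 360 / (PPR * 1) = 360 / 8192 = 0.0439

0.0439 degrees


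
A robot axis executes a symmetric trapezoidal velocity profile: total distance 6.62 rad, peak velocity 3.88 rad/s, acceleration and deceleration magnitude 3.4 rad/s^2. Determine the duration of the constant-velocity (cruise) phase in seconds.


t_acc = v/a = 1.141176 s, d_acc = v^2/(2a) = 2.213882 rad each
d_cruise = 6.62 - 2*2.213882 = 2.192236 rad
t_cruise = d_cruise/v = 2.192236/3.88 = 0.5650

0.5650 s


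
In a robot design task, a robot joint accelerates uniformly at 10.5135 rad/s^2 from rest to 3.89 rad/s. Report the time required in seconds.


t = delta_omega / alpha = 3.89 / 10.5135 = 0.3700

0.3700 s


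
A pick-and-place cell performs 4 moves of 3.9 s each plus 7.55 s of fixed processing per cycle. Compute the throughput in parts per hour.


T_cycle = 4*3.9 + 7.55 = 23.1500 s
rate = 3600/T = 155.5076

155.5076 parts/hour


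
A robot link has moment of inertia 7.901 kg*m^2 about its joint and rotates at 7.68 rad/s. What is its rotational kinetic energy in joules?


KE = (1/2)*I*omega^2 = 0.5*7.901*7.68^2 = 233.0100

233.0100 J


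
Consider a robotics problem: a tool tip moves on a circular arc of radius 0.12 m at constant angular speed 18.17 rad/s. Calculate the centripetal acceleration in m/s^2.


a_c = omega^2 * r = 18.17^2 * 0.12 = 39.6179

39.6179 m/s^2


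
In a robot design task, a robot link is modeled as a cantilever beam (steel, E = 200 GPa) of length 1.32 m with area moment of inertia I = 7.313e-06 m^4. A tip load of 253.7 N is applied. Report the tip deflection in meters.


delta = F*L^3/(3*E*I) = 253.7*1.32^3/(3*2.000e+11*7.313e-06)
      = 583.5018816/4387800 = 1.3298e-04

1.3298e-04 m
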